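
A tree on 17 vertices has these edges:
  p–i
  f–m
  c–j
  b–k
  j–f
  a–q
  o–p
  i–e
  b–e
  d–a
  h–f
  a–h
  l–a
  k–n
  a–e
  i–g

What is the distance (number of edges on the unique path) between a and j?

Walking from a: a–h–f–j. Length 3.

3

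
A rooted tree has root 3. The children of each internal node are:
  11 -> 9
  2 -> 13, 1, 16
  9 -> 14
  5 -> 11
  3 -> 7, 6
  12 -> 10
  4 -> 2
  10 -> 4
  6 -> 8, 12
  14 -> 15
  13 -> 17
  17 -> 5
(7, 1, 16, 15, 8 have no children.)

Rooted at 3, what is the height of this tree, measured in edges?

12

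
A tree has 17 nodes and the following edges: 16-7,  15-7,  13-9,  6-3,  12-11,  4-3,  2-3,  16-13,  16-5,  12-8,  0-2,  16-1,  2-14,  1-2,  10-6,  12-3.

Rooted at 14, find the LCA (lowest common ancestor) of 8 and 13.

2

8's ancestor chain is 8, 12, 3, 2, 14 and 13's is 13, 16, 1, 2, 14; they first meet at 2.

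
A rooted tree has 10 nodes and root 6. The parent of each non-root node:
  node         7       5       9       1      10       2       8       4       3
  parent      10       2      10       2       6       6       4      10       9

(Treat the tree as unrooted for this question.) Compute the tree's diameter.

A longest path is 5 - 2 - 6 - 10 - 4 - 8, with 5 edges.

5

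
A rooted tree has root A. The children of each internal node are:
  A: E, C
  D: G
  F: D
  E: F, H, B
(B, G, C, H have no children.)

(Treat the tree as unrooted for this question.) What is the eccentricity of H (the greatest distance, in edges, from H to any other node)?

4

A farthest node from H is G.
The path H-E-F-D-G has 4 edges.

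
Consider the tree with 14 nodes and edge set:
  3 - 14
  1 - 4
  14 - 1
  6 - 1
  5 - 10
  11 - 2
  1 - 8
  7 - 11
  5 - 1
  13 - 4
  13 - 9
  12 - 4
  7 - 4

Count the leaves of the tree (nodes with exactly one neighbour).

Exactly 7 nodes have a single neighbour: 2, 3, 6, 8, 9, 10, 12.

7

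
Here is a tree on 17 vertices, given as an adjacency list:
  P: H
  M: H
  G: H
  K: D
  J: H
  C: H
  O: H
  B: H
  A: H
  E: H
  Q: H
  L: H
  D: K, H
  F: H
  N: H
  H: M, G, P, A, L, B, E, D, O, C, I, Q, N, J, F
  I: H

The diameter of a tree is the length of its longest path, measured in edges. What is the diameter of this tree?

3

A longest path is K–D–H–N, with 3 edges.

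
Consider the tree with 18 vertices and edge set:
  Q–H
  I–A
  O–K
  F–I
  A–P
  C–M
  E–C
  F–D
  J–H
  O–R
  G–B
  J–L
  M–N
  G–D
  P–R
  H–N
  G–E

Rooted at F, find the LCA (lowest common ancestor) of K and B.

Path K→root: K O R P A I F; path B→root: B G D F.
First common node: F.

F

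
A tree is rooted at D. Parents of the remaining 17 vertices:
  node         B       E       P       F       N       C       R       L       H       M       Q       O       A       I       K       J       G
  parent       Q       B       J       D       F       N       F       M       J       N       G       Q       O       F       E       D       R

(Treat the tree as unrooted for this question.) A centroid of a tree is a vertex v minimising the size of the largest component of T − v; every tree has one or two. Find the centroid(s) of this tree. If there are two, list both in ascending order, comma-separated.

F

If F is removed the pieces have sizes 8, 4, 4, 1, all ≤ ⌊18/2⌋ = 9.
No neighbour of F does as well, so F is the unique centroid.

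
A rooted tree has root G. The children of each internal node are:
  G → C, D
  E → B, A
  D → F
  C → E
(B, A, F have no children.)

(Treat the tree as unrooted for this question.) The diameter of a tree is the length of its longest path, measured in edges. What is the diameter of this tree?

5

Starting from F, a farthest node is A at distance 5.
One longest path: F–D–G–C–E–A.
So the diameter is 5.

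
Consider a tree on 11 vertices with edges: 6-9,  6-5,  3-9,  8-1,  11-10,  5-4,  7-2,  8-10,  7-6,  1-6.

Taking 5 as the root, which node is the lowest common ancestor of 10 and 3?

6

10's ancestor chain is 10, 8, 1, 6, 5 and 3's is 3, 9, 6, 5; they first meet at 6.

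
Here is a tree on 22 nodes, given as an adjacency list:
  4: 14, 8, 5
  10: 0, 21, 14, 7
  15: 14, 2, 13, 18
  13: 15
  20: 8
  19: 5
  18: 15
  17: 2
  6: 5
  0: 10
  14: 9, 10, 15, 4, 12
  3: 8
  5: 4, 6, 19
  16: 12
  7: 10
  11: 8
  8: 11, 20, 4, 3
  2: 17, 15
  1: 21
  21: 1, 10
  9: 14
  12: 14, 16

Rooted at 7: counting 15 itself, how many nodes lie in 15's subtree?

The subtree rooted at 15 contains: 15, 13, 2, 18, 17 — 5 nodes.

5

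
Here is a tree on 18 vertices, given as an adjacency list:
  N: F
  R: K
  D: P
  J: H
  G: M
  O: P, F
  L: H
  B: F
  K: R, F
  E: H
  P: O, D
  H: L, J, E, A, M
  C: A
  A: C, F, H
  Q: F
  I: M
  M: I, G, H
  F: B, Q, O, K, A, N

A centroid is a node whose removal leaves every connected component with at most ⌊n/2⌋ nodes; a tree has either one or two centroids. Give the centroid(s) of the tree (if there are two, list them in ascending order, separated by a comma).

A, F

If A is removed the pieces have sizes 9, 7, 1, all ≤ ⌊18/2⌋ = 9.
F is adjacent to A and is also a centroid (the largest component after removing it is likewise 9).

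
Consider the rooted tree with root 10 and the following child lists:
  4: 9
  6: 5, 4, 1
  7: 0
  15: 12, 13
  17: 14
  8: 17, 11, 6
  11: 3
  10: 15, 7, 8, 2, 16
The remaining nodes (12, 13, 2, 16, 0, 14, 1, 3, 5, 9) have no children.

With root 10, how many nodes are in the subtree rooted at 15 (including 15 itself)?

Descendants of 15 (including itself): 15, 13, 12. That's 3.

3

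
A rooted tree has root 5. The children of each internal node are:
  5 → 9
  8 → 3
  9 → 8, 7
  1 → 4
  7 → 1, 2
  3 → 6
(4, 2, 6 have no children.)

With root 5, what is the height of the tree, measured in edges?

4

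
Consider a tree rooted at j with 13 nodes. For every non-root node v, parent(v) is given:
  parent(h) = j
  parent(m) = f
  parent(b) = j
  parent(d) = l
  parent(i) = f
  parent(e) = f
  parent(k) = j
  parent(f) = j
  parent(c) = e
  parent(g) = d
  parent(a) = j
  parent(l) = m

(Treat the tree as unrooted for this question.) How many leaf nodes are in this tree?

7

Exactly 7 nodes have a single neighbour: a, b, c, g, h, i, k.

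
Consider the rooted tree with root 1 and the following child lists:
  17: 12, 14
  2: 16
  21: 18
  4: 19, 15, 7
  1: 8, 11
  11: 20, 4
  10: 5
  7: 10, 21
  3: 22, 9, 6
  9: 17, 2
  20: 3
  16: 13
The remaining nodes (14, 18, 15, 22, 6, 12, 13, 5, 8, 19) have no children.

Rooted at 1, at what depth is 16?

1 → 11 → 20 → 3 → 9 → 2 → 16 — 6 edges.

6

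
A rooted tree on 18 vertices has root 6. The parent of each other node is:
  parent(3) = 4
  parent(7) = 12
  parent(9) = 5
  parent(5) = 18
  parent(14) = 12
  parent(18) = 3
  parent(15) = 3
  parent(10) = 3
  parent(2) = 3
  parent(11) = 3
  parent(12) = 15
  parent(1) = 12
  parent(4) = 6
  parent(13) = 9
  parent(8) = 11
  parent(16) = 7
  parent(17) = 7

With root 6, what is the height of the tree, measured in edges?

6

The longest root-to-leaf path is 6–4–3–15–12–7–17 (6 edges).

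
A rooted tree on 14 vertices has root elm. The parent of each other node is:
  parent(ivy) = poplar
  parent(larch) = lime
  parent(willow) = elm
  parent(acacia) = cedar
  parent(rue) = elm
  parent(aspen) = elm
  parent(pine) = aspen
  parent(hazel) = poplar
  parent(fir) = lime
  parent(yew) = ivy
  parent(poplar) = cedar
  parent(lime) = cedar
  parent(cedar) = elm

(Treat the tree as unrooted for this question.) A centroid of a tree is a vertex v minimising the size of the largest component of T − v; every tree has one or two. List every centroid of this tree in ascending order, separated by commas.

cedar

Delete cedar: the remaining components have sizes 5, 4, 3, 1. Max 5 ≤ 7, so cedar is a centroid.
Every other node leaves some component of size > 7, so the centroid is unique.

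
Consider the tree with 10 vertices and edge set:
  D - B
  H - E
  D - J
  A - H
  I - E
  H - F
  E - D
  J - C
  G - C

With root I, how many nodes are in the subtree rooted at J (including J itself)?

J's subtree: {J, C, G}, size 3.

3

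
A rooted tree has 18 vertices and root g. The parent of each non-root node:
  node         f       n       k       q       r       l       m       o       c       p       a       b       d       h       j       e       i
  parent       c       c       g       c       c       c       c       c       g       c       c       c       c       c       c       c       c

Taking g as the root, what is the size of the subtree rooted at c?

The subtree rooted at c contains: c, b, e, m, l, p, h, n, d, f, i, q, j, o, a, r — 16 nodes.

16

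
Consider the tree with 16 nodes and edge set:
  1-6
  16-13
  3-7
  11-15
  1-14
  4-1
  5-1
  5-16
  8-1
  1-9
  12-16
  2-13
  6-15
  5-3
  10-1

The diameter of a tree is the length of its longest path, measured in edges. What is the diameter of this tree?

A longest path is 2 - 13 - 16 - 5 - 1 - 6 - 15 - 11, with 7 edges.

7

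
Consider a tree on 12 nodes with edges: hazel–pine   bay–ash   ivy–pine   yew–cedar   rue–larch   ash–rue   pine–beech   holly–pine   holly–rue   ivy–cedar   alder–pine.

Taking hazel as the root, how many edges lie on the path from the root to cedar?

3

Climbing from cedar to the root: cedar → ivy → pine → hazel. That's 3 steps.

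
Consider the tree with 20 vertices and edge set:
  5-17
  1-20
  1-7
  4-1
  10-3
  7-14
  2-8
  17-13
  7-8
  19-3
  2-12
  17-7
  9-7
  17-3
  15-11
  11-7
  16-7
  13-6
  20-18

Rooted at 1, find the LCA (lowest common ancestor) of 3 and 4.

1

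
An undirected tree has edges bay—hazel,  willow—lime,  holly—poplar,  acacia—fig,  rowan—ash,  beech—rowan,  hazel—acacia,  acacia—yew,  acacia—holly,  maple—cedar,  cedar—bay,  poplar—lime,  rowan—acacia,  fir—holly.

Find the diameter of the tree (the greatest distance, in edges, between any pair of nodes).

8

Starting from willow, a farthest node is maple at distance 8.
One longest path: willow-lime-poplar-holly-acacia-hazel-bay-cedar-maple.
So the diameter is 8.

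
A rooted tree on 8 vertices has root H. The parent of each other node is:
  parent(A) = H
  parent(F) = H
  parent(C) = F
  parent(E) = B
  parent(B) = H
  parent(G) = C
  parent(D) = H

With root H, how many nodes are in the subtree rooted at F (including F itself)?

3

Descendants of F (including itself): F, C, G. That's 3.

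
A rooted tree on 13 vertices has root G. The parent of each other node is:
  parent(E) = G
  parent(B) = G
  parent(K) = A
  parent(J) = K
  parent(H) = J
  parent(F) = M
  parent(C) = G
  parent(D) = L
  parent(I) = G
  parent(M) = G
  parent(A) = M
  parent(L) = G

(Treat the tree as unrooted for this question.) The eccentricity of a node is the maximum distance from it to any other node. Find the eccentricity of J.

6

A farthest node from J is D.
The path J–K–A–M–G–L–D has 6 edges.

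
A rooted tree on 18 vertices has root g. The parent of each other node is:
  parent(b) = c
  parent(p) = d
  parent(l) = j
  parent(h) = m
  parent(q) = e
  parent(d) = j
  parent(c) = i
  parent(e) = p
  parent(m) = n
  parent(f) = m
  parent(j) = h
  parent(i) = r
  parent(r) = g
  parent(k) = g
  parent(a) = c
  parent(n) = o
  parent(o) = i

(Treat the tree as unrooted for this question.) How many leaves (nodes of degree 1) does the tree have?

6

Exactly 6 nodes have a single neighbour: a, b, f, k, l, q.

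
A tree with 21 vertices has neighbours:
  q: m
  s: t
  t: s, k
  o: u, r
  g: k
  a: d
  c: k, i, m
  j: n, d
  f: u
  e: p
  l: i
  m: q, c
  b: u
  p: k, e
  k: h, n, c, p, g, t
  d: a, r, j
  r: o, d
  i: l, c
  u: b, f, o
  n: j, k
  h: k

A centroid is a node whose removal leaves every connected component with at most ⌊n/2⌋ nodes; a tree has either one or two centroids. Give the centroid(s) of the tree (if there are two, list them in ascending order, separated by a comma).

If k is removed the pieces have sizes 9, 5, 2, 2, 1, 1, all ≤ ⌊21/2⌋ = 10.
Every other node leaves some component of size > 10, so the centroid is unique.

k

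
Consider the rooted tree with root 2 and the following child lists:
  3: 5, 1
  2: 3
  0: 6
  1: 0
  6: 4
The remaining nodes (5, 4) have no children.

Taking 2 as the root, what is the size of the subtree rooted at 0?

3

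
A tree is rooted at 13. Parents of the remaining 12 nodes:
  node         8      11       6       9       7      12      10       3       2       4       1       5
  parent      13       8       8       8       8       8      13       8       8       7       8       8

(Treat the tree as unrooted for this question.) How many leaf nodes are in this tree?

10

Degree-1 nodes: 1, 2, 3, 4, 5, 6, 9, 10, 11, 12 — 10 of them.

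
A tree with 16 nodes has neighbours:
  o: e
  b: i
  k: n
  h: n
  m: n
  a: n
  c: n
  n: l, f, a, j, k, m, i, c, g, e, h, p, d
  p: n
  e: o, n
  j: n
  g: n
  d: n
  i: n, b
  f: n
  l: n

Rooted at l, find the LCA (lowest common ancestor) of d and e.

Path d→root: d n l; path e→root: e n l.
First common node: n.

n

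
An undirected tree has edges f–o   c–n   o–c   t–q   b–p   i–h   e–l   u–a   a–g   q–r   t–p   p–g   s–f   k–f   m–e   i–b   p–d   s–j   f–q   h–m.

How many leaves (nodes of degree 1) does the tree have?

Exactly 7 nodes have a single neighbour: d, j, k, l, n, r, u.

7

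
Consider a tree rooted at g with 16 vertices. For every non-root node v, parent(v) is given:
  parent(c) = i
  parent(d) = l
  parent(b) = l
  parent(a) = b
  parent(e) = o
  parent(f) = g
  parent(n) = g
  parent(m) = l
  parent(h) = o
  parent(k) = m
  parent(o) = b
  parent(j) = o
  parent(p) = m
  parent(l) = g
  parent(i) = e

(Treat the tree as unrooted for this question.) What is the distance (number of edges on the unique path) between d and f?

3

Walking from d: d–l–g–f. Length 3.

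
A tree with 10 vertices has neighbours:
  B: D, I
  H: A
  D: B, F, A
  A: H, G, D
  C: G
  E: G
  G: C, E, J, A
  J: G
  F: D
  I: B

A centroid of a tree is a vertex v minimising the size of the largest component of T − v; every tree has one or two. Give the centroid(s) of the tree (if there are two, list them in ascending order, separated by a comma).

A

Delete A: the remaining components have sizes 4, 4, 1. Max 4 ≤ 5, so A is a centroid.
Every other node leaves some component of size > 5, so the centroid is unique.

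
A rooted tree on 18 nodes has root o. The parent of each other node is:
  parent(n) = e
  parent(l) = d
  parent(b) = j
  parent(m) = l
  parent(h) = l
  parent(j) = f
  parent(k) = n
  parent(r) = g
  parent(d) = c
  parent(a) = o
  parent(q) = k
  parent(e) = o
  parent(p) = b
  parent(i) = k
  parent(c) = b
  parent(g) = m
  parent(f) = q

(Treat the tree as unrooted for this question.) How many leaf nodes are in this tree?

5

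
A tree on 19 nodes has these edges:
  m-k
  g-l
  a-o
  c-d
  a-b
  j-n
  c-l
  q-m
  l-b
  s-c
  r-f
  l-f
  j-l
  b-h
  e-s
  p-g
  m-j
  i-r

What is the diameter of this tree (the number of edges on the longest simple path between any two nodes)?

6

Starting from i, a farthest node is o at distance 6.
One longest path: i – r – f – l – b – a – o.
So the diameter is 6.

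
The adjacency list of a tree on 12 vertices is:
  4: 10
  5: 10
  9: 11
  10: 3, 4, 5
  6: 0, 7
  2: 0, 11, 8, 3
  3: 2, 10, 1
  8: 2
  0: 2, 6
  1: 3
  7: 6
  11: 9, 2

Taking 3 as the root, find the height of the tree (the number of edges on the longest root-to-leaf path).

4

7 sits deepest: 3 – 2 – 0 – 6 – 7 — 4 edges from the root.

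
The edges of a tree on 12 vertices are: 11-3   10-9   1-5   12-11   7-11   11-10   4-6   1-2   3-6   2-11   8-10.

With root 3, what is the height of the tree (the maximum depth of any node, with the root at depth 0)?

4

5 sits deepest: 3 → 11 → 2 → 1 → 5 — 4 edges from the root.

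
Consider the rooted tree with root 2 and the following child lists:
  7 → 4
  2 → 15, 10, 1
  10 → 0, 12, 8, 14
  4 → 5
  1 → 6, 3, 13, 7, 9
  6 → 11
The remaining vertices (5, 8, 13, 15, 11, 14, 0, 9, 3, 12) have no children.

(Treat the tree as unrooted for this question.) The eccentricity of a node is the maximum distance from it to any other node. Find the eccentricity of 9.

4

The node farthest from 9 is 8 (12, 14, 0, 5 also at distance 4), via 9 – 1 – 2 – 10 – 8 — 4 edges.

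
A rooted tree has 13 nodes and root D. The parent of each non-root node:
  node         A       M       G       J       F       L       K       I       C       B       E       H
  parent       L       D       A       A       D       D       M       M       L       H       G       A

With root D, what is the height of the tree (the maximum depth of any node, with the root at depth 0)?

4

E sits deepest: D–L–A–G–E — 4 edges from the root.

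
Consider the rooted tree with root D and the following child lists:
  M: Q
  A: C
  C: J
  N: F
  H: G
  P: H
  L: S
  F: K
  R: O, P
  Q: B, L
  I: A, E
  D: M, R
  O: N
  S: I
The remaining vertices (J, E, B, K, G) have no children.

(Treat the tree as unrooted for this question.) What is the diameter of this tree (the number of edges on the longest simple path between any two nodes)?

A longest path is J - C - A - I - S - L - Q - M - D - R - O - N - F - K, with 13 edges.

13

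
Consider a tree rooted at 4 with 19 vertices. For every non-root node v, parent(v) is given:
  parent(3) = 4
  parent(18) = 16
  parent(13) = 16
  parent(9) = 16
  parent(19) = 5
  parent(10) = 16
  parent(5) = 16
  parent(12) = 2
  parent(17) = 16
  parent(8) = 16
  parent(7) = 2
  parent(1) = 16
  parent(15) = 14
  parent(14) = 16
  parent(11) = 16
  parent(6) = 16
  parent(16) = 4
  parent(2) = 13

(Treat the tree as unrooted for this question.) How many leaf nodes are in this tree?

13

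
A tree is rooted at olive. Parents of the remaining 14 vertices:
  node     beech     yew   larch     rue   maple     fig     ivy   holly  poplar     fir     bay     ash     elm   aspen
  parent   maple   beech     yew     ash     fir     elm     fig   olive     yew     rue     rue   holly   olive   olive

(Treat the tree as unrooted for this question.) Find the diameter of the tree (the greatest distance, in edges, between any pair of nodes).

11

A longest path is ivy – fig – elm – olive – holly – ash – rue – fir – maple – beech – yew – larch, with 11 edges.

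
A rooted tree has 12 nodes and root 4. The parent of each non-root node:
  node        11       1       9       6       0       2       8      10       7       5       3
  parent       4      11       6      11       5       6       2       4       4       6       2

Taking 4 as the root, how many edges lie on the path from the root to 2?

3

Climbing from 2 to the root: 2 – 6 – 11 – 4. That's 3 steps.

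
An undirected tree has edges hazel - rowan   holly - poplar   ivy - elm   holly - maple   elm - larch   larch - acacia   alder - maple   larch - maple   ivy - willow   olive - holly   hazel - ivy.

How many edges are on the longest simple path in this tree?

7

Starting from rowan, a farthest node is poplar at distance 7.
One longest path: rowan - hazel - ivy - elm - larch - maple - holly - poplar.
So the diameter is 7.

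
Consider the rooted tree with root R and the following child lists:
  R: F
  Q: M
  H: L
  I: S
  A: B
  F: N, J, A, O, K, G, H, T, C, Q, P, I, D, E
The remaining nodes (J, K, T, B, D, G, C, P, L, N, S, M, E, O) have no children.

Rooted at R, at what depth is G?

2

Climbing from G to the root: G–F–R. That's 2 steps.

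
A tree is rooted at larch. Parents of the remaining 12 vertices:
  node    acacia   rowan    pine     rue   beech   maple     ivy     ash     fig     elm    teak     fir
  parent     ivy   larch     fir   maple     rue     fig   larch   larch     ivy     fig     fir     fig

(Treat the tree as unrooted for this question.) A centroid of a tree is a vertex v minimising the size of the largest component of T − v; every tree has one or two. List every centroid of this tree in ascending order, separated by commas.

fig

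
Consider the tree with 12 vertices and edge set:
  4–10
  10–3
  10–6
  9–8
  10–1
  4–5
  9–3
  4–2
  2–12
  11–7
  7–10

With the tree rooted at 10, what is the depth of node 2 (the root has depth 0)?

2

10–4–2 — 2 edges.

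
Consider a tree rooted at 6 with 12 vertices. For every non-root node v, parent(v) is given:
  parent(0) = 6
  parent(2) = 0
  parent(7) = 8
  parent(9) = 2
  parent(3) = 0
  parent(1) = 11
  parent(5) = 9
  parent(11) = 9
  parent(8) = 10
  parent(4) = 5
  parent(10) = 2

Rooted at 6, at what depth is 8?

4

6–0–2–10–8 — 4 edges.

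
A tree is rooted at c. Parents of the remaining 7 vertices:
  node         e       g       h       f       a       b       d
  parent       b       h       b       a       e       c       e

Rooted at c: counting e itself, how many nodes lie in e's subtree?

4

Descendants of e (including itself): e, a, d, f. That's 4.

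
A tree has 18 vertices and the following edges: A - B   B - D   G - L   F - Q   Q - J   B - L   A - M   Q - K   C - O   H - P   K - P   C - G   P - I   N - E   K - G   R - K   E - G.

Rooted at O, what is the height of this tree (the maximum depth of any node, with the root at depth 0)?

M sits deepest: O-C-G-L-B-A-M — 6 edges from the root.

6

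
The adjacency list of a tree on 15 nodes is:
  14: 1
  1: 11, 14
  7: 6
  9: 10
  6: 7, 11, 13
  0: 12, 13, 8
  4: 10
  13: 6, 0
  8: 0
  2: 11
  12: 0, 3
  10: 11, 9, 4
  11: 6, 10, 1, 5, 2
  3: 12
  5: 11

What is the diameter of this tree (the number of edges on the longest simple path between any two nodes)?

7

A longest path is 3 – 12 – 0 – 13 – 6 – 11 – 1 – 14, with 7 edges.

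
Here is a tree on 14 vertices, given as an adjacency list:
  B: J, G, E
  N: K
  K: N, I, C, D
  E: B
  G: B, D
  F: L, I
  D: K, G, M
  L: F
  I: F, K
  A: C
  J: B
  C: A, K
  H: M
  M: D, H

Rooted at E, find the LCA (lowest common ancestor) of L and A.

K

Ancestors of L (toward the root): L, F, I, K, D, G, B, E.
Ancestors of A: A, C, K, D, G, B, E.
The deepest node appearing in both lists is K.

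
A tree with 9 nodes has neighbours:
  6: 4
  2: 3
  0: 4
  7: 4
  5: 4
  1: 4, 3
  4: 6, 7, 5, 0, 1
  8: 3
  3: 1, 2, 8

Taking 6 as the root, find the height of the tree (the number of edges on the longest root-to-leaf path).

2 sits deepest: 6-4-1-3-2 — 4 edges from the root.

4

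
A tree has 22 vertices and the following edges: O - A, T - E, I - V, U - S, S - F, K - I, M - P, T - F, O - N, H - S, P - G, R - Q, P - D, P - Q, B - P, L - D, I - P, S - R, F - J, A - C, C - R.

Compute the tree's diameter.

Starting from N, a farthest node is L at distance 8.
One longest path: N – O – A – C – R – Q – P – D – L.
So the diameter is 8.

8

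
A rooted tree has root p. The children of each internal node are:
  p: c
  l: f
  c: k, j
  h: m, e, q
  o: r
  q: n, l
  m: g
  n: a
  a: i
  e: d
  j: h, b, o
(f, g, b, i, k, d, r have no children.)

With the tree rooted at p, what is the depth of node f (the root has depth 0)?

6

Path from p to f: p–c–j–h–q–l–f, which has 6 edges.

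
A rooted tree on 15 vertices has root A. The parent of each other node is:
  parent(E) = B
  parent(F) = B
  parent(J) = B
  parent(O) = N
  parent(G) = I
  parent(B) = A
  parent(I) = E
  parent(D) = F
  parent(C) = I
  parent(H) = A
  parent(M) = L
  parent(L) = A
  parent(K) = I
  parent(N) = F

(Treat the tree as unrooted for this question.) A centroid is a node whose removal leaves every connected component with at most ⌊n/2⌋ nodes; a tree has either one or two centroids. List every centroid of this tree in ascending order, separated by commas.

B

Removing B splits the tree into components of sizes 5, 4, 4, 1; the largest is 5 ≤ ⌊15/2⌋ = 7.
Every other node leaves some component of size > 7, so the centroid is unique.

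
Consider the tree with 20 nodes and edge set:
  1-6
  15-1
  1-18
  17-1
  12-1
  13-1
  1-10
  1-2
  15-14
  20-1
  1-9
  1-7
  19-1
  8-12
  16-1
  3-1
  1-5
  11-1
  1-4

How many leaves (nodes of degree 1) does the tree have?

Degree-1 nodes: 2, 3, 4, 5, 6, 7, 8, 9, 10, 11, 13, 14, 16, 17, 18, 19, 20 — 17 of them.

17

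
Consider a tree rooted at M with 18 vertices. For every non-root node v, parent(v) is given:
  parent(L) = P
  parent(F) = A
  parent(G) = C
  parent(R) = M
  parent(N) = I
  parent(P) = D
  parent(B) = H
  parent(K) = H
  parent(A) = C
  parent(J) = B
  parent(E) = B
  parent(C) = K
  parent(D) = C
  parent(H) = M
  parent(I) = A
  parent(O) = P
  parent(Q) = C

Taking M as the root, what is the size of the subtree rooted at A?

4

A's subtree: {A, F, I, N}, size 4.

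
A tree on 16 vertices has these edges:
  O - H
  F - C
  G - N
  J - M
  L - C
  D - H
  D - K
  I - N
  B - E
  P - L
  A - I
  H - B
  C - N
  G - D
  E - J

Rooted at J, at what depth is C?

7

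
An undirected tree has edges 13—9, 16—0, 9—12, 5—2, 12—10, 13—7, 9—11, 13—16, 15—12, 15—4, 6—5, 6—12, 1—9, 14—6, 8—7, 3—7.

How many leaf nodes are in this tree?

Degree-1 nodes: 0, 1, 2, 3, 4, 8, 10, 11, 14 — 9 of them.

9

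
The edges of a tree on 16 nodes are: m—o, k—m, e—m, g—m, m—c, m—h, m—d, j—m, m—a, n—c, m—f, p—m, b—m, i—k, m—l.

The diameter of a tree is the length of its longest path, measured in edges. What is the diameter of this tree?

4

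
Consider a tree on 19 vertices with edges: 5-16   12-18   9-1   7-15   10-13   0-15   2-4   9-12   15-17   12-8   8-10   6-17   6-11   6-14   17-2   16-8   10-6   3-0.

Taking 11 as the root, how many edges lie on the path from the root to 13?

3

Path from 11 to 13: 11–6–10–13, which has 3 edges.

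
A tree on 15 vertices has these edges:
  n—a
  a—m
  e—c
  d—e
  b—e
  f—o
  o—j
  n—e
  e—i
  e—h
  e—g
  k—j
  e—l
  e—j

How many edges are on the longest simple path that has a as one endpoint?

5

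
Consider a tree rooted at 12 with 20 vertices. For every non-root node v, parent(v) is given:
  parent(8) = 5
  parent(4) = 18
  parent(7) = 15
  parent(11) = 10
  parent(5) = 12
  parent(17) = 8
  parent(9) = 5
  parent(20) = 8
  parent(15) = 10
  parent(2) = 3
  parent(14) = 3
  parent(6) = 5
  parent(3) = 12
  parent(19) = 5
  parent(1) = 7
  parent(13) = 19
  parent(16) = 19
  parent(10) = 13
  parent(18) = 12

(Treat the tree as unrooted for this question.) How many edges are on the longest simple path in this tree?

Starting from 1, a farthest node is 14 at distance 9.
One longest path: 1 – 7 – 15 – 10 – 13 – 19 – 5 – 12 – 3 – 14.
So the diameter is 9.

9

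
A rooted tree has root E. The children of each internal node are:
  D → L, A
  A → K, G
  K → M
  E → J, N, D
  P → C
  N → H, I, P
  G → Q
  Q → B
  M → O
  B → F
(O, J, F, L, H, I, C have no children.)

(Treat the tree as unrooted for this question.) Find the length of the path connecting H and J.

H–N–E–J: 3 edges.

3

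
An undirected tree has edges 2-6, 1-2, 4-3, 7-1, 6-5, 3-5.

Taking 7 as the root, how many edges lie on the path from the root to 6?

7–1–2–6 — 3 edges.

3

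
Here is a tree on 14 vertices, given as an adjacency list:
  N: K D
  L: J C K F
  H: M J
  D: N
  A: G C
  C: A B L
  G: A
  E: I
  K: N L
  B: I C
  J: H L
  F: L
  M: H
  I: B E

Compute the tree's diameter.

7

A longest path is E – I – B – C – L – K – N – D, with 7 edges.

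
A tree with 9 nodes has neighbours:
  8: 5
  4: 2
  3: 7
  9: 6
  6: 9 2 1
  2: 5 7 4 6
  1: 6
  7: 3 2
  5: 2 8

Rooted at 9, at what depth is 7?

9 → 6 → 2 → 7 — 3 edges.

3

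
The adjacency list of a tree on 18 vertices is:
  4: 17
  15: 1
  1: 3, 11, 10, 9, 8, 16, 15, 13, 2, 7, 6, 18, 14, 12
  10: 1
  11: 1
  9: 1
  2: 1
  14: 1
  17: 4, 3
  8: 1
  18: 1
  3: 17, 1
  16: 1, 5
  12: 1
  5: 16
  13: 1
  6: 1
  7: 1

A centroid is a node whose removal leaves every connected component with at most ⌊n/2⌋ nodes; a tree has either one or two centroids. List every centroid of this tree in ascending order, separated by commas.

If 1 is removed the pieces have sizes 3, 2, 1, 1, 1, 1, 1, 1, 1, 1, 1, 1, 1, 1, all ≤ ⌊18/2⌋ = 9.
No neighbour of 1 does as well, so 1 is the unique centroid.

1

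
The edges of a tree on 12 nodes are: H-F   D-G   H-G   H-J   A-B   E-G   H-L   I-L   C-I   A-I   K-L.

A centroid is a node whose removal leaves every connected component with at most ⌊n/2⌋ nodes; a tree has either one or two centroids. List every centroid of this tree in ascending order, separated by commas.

H, L

Delete L: the remaining components have sizes 6, 4, 1. Max 6 ≤ 6, so L is a centroid.
H is adjacent to L and is also a centroid (the largest component after removing it is likewise 6).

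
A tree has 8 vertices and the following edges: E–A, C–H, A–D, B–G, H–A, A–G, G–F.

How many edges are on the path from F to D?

3

F - G - A - D: 3 edges.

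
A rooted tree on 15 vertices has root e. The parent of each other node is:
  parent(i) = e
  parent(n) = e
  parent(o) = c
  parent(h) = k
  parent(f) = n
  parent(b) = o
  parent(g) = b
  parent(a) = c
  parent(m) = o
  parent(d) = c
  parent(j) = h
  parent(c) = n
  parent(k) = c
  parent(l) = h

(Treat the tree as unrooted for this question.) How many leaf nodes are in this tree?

Degree-1 nodes: a, d, f, g, i, j, l, m — 8 of them.

8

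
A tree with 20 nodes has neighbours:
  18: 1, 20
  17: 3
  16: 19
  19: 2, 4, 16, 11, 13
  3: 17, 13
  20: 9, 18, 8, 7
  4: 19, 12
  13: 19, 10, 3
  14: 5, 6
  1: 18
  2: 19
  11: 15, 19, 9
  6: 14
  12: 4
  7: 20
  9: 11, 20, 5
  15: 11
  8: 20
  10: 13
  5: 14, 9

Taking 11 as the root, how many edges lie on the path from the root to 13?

2

11 – 19 – 13 — 2 edges.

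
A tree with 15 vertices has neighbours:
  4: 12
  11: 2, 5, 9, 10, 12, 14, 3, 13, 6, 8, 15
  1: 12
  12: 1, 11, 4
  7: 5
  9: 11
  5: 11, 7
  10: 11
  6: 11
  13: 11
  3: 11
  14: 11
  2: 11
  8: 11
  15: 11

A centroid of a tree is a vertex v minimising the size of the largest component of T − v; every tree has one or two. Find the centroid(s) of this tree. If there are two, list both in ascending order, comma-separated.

Delete 11: the remaining components have sizes 3, 2, 1, 1, 1, 1, 1, 1, 1, 1, 1. Max 3 ≤ 7, so 11 is a centroid.
Every other node leaves some component of size > 7, so the centroid is unique.

11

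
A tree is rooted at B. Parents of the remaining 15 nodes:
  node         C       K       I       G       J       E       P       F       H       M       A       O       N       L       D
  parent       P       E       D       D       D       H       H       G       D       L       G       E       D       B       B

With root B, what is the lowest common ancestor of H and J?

Path H→root: H D B; path J→root: J D B.
First common node: D.

D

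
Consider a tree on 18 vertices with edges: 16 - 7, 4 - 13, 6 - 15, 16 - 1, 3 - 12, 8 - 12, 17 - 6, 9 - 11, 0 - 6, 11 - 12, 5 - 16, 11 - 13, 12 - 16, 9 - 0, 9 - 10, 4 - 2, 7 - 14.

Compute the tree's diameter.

8

BFS from 15 reaches 14 last, at distance 8; BFS from 14 confirms no node is farther.
Path: 15 - 6 - 0 - 9 - 11 - 12 - 16 - 7 - 14.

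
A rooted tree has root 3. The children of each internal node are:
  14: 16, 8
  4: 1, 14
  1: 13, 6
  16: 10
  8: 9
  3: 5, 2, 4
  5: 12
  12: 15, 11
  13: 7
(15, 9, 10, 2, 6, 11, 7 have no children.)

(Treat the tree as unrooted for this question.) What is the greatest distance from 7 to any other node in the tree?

7

Distances from 7 peak at 7, attained at 11 (15 also at distance 7).
7 – 13 – 1 – 4 – 3 – 5 – 12 – 11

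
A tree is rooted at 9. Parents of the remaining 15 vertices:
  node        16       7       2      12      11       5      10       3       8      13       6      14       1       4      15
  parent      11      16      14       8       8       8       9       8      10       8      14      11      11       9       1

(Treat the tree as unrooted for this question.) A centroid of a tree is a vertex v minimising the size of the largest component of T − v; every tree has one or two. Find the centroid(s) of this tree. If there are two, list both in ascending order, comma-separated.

8, 11

If 8 is removed the pieces have sizes 8, 3, 1, 1, 1, 1, all ≤ ⌊16/2⌋ = 8.
11 is adjacent to 8 and is also a centroid (the largest component after removing it is likewise 8).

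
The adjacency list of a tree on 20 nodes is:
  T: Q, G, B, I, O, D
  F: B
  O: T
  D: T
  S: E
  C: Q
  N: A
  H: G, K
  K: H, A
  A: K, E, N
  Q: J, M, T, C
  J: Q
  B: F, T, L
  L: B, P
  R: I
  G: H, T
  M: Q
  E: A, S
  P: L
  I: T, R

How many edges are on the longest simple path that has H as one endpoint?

5

A farthest node from H is P.
The path H-G-T-B-L-P has 5 edges.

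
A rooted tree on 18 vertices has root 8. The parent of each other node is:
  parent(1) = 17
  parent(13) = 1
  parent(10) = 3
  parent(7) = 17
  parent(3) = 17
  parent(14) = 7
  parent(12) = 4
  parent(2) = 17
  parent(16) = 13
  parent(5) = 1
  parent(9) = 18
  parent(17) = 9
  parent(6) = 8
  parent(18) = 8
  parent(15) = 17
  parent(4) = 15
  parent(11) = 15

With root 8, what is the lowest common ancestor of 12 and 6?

8

Ancestors of 12 (toward the root): 12, 4, 15, 17, 9, 18, 8.
Ancestors of 6: 6, 8.
The deepest node appearing in both lists is 8.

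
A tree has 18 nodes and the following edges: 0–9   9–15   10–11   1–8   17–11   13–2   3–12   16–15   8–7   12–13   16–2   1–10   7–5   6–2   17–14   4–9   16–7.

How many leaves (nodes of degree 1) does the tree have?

6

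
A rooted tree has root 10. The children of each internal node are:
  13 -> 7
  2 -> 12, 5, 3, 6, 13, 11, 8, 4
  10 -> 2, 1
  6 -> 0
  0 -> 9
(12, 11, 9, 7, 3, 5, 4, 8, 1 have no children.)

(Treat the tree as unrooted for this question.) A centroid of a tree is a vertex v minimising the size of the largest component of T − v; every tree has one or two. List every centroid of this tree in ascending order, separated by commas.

2

If 2 is removed the pieces have sizes 3, 2, 2, 1, 1, 1, 1, 1, 1, all ≤ ⌊14/2⌋ = 7.
No neighbour of 2 does as well, so 2 is the unique centroid.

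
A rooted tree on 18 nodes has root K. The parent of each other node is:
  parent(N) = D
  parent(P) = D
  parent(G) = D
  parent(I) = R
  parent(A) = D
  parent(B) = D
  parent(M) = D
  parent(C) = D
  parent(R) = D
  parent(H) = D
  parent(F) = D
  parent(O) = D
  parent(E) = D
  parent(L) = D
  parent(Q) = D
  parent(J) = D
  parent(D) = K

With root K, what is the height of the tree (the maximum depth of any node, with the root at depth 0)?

3

A deepest node is I, reached by K–D–R–I.
That path has 3 edges, so the height is 3.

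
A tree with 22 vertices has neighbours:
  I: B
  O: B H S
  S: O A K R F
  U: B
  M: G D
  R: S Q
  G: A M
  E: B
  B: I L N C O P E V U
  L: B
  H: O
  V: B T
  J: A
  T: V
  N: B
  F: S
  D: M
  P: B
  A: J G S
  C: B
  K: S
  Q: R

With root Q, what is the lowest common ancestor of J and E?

Path J→root: J A S R Q; path E→root: E B O S R Q.
First common node: S.

S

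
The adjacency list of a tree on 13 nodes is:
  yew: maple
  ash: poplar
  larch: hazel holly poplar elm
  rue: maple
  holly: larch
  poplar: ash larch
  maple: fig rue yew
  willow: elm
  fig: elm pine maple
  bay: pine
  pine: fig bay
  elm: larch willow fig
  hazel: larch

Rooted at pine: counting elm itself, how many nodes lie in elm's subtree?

7

elm's subtree: {elm, larch, willow, holly, poplar, hazel, ash}, size 7.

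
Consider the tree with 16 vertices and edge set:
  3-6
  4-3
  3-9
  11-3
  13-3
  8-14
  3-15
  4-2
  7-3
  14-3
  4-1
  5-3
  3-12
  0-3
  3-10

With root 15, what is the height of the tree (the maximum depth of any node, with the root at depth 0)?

A deepest node is 1, reached by 15 – 3 – 4 – 1.
That path has 3 edges, so the height is 3.

3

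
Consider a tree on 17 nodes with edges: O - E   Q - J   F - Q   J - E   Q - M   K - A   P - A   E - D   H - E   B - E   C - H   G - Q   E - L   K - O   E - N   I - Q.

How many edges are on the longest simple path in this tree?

7

A longest path is P-A-K-O-E-J-Q-I, with 7 edges.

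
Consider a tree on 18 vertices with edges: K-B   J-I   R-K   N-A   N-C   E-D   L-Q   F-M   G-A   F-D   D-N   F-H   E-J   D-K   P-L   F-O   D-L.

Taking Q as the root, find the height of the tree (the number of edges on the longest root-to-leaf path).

5

G sits deepest: Q → L → D → N → A → G — 5 edges from the root.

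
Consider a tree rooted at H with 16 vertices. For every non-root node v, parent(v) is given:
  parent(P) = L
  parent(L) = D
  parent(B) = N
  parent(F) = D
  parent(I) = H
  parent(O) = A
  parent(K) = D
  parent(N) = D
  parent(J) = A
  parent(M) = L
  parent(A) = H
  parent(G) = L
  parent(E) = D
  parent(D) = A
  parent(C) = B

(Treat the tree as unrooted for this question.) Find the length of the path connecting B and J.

4

B–N–D–A–J: 4 edges.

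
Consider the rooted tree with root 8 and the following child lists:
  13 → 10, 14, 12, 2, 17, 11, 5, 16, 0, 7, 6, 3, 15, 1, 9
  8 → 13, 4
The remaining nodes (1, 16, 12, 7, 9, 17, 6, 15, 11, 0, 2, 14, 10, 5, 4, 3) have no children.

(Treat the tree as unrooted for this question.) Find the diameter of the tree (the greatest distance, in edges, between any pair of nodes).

3

Starting from 4, a farthest node is 14 at distance 3.
One longest path: 4-8-13-14.
So the diameter is 3.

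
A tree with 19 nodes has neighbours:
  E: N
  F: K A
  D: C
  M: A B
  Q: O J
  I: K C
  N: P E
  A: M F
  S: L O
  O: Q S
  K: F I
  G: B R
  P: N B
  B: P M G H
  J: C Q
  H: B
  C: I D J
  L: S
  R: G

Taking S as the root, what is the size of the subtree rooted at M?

8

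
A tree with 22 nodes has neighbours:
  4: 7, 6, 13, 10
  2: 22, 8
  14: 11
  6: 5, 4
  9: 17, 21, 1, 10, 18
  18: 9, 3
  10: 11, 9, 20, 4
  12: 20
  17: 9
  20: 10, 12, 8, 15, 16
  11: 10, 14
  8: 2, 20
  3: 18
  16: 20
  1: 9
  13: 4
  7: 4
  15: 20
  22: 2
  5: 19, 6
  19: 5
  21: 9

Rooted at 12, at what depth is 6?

4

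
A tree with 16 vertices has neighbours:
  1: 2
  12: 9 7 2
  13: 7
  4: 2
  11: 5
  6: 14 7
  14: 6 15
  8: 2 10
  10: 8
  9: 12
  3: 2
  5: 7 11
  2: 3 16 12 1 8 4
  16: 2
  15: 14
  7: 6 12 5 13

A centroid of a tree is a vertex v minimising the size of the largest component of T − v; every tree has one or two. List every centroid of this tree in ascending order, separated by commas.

If 12 is removed the pieces have sizes 7, 7, 1, all ≤ ⌊16/2⌋ = 8.
No neighbour of 12 does as well, so 12 is the unique centroid.

12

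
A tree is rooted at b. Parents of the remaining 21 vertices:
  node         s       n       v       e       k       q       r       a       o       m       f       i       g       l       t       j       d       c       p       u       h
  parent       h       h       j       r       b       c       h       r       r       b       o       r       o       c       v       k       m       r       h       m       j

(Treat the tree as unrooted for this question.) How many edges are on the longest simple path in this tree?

Starting from u, a farthest node is f at distance 8.
One longest path: u-m-b-k-j-h-r-o-f.
So the diameter is 8.

8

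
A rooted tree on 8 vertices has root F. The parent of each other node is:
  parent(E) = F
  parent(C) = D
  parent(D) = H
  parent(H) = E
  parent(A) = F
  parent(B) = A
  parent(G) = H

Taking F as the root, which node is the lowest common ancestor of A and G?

F

A's ancestor chain is A, F and G's is G, H, E, F; they first meet at F.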